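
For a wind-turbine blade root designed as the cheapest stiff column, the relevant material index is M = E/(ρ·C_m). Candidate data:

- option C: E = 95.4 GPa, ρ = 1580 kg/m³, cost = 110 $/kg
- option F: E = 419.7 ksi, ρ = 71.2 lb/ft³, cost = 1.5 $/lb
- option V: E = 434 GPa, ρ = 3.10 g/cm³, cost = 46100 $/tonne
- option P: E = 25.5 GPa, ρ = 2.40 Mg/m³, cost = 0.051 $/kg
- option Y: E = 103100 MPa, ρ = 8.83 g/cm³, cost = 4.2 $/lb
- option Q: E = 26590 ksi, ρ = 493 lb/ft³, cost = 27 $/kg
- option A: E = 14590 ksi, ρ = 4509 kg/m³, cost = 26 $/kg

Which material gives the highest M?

Normalizing units and computing the index:
  option C: E = 95.40 GPa, ρ = 1580 kg/m³, cost = 110.0 $/kg
  option F: E = 2.894 GPa, ρ = 1141 kg/m³, cost = 3.307 $/kg
  option V: E = 434.0 GPa, ρ = 3100 kg/m³, cost = 46.10 $/kg
  option P: E = 25.50 GPa, ρ = 2400 kg/m³, cost = 0.05100 $/kg
  option Y: E = 103.1 GPa, ρ = 8830 kg/m³, cost = 9.259 $/kg
  option Q: E = 183.3 GPa, ρ = 7897 kg/m³, cost = 27.00 $/kg
  option A: E = 100.6 GPa, ρ = 4509 kg/m³, cost = 26.00 $/kg
  option P: M = 208 MN·m per $
  option V: M = 3.04 MN·m per $
  option Y: M = 1.26 MN·m per $
  option Q: M = 0.860 MN·m per $
  option A: M = 0.858 MN·m per $
  option F: M = 0.767 MN·m per $
  option C: M = 0.549 MN·m per $
Option P has the largest M.

option P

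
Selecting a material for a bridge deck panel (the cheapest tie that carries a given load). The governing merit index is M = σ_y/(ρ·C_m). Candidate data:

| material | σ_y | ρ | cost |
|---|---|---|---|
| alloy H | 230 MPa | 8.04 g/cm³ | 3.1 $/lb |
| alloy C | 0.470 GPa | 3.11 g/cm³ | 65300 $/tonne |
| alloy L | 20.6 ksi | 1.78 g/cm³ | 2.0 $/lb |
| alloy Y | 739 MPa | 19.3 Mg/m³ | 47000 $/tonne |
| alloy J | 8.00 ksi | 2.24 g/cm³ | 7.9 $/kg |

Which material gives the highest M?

In SI units:
  alloy H: σ_y = 230.0 MPa, ρ = 8040 kg/m³, cost = 6.834 $/kg
  alloy C: σ_y = 470.0 MPa, ρ = 3110 kg/m³, cost = 65.30 $/kg
  alloy L: σ_y = 142.0 MPa, ρ = 1780 kg/m³, cost = 4.409 $/kg
  alloy Y: σ_y = 739.0 MPa, ρ = 19300 kg/m³, cost = 47.00 $/kg
  alloy J: σ_y = 55.16 MPa, ρ = 2240 kg/m³, cost = 7.900 $/kg
  alloy L: M = 18.1 kN·m per $
  alloy H: M = 4.19 kN·m per $
  alloy J: M = 3.12 kN·m per $
  alloy C: M = 2.31 kN·m per $
  alloy Y: M = 0.815 kN·m per $
Alloy L ranks first.

alloy L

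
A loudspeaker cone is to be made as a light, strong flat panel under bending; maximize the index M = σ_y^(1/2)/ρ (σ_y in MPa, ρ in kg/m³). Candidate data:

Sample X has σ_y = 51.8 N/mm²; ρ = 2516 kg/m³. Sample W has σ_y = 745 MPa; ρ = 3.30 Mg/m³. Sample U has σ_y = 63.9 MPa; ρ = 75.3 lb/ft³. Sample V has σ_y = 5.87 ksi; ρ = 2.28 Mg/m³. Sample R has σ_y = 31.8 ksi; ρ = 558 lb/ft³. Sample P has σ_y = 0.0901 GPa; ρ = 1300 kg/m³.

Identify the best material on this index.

sample W

After converting to SI:
  sample X: σ_y = 51.80 MPa, ρ = 2516 kg/m³
  sample W: σ_y = 745.0 MPa, ρ = 3300 kg/m³
  sample U: σ_y = 63.90 MPa, ρ = 1206 kg/m³
  sample V: σ_y = 40.47 MPa, ρ = 2280 kg/m³
  sample R: σ_y = 219.3 MPa, ρ = 8938 kg/m³
  sample P: σ_y = 90.10 MPa, ρ = 1300 kg/m³
  sample W: M = 8.27×10⁻³
  sample P: M = 7.30×10⁻³
  sample U: M = 6.63×10⁻³
  sample X: M = 2.86×10⁻³
  sample V: M = 2.79×10⁻³
  sample R: M = 1.66×10⁻³
Sample W has the largest M.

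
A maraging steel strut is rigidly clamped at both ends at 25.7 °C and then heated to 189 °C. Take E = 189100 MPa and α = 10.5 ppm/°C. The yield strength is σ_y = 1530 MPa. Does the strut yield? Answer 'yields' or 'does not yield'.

E = 189100 MPa = 189.1 GPa.
ΔT = 163.3 K. Constrained thermal stress σ = E·α·ΔT = 189.1×10³ MPa × 10.5×10⁻⁶ × 163.3 = 324 MPa (compressive).
Compare to σ_y = 1530 MPa: σ < σ_y, so it does not yield.

does not yield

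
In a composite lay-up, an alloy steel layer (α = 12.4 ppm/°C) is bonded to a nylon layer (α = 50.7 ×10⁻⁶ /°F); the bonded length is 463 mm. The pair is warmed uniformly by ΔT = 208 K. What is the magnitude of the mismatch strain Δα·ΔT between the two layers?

0.0164

nylon: α = 50.7×10⁻⁶/°F × 9/5 = 91.3×10⁻⁶/K.
Δα = |12.4 − 91.3|×10⁻⁶/K = 78.9×10⁻⁶/K.
Mismatch strain = Δα·ΔT = 78.9×10⁻⁶ × 208.0 = 0.0164.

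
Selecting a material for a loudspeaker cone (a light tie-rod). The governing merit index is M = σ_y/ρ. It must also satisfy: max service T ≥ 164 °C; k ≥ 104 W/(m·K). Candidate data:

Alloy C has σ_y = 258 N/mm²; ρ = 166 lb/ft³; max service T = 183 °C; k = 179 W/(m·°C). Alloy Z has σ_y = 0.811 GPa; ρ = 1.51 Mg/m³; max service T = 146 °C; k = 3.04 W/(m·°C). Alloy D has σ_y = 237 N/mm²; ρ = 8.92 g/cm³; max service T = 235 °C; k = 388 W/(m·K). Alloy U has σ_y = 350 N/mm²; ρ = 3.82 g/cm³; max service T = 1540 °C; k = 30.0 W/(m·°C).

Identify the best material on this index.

Screen on constraints: max service T ≥ 164 °C; k ≥ 104 W/(m·K). Survivors: alloy C, alloy D.
Putting every candidate on a common basis:
  alloy C: σ_y = 258.0 MPa, ρ = 2659 kg/m³
  alloy D: σ_y = 237.0 MPa, ρ = 8920 kg/m³
  alloy C: M = 97.0 kN·m/kg
  alloy D: M = 26.6 kN·m/kg
Alloy C ranks first.

alloy C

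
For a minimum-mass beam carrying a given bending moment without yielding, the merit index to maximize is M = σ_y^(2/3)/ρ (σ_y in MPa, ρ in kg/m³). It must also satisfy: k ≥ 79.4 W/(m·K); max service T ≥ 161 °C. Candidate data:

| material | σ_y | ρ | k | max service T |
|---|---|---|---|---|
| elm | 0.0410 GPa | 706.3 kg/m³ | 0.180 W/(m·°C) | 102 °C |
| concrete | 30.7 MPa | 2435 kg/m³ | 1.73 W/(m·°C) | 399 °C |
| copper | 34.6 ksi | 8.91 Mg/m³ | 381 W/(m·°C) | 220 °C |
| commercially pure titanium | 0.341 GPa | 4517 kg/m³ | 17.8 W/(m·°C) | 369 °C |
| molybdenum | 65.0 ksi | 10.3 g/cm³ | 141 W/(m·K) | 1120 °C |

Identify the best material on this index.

Screen on constraints: k ≥ 79.4 W/(m·K); max service T ≥ 161 °C. Survivors: copper, molybdenum.
Putting every candidate on a common basis:
  copper: σ_y = 238.6 MPa, ρ = 8910 kg/m³
  molybdenum: σ_y = 448.2 MPa, ρ = 10300 kg/m³
  molybdenum: M = 5.69×10⁻³
  copper: M = 4.32×10⁻³
Molybdenum has the largest M.

molybdenum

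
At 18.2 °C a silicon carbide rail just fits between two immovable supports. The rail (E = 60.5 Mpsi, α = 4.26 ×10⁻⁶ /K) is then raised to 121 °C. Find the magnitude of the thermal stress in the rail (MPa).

183 MPa

E = 60.5 Mpsi = 417.1 GPa.
ΔT = 102.8 K. Constrained thermal stress σ = E·α·ΔT = 417.1×10³ MPa × 4.26×10⁻⁶ × 102.8 = 183 MPa (compressive).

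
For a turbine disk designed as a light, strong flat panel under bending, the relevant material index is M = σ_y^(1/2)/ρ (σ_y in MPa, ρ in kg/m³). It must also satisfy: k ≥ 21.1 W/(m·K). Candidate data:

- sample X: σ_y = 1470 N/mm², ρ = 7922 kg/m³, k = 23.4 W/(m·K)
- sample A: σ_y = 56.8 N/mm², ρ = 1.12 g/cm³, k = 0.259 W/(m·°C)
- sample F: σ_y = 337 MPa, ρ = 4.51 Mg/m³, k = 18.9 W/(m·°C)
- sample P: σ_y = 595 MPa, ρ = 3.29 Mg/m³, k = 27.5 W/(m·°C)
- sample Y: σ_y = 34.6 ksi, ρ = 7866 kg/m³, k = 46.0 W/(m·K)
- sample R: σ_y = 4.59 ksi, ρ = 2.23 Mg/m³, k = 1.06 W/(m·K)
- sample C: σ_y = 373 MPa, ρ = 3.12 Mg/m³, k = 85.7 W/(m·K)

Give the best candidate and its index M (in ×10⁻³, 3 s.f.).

Screen on constraints: k ≥ 21.1 W/(m·K). Survivors: sample X, sample P, sample Y, sample C.
Convert each candidate to consistent units, then evaluate M:
  sample X: σ_y = 1470 MPa, ρ = 7922 kg/m³
  sample P: σ_y = 595.0 MPa, ρ = 3290 kg/m³
  sample Y: σ_y = 238.6 MPa, ρ = 7866 kg/m³
  sample C: σ_y = 373.0 MPa, ρ = 3120 kg/m³
  sample P: M = 7.41×10⁻³
  sample C: M = 6.19×10⁻³
  sample X: M = 4.84×10⁻³
  sample Y: M = 1.96×10⁻³
Highest index: sample P.

sample P, M = 7.41×10⁻³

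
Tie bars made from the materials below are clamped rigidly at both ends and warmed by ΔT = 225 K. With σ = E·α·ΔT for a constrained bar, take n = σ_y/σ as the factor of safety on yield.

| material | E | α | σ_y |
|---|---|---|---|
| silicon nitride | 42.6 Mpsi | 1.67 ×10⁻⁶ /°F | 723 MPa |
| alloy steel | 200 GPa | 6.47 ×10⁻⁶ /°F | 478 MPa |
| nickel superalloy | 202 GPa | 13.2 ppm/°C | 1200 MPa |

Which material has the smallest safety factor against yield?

Per material, after unit conversion:
  silicon nitride: E = 293.7, α = 3.01, σ_y = 723.0 → σ = 199 MPa, n = 3.64
  alloy steel: E = 200.0, α = 11.6, σ_y = 478.0 → σ = 524 MPa, n = 0.912
  nickel superalloy: E = 202.0, α = 13.2, σ_y = 1200 → σ = 600 MPa, n = 2.00
Smallest n: alloy steel with n = 0.912.

alloy steel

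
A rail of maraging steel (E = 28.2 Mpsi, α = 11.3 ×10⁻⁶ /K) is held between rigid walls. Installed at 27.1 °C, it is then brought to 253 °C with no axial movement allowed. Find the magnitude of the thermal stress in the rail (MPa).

E = 28.2 Mpsi = 194.4 GPa.
ΔT = 225.9 K. Constrained thermal stress σ = E·α·ΔT = 194.4×10³ MPa × 11.3×10⁻⁶ × 225.9 = 496 MPa (compressive).

496 MPa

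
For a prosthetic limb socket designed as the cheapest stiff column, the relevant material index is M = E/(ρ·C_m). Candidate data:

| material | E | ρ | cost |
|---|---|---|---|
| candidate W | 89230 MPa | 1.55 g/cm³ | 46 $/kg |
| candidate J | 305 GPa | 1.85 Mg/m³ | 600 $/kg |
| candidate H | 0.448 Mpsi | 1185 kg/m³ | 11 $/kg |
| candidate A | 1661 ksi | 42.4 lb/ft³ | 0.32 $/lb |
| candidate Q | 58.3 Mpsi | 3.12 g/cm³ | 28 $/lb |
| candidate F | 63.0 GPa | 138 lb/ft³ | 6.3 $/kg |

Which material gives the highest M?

candidate A

After converting to SI:
  candidate W: E = 89.23 GPa, ρ = 1550 kg/m³, cost = 46.00 $/kg
  candidate J: E = 305.0 GPa, ρ = 1850 kg/m³, cost = 600.0 $/kg
  candidate H: E = 3.089 GPa, ρ = 1185 kg/m³, cost = 11.00 $/kg
  candidate A: E = 11.45 GPa, ρ = 679.2 kg/m³, cost = 0.7055 $/kg
  candidate Q: E = 402.0 GPa, ρ = 3120 kg/m³, cost = 61.73 $/kg
  candidate F: E = 63.00 GPa, ρ = 2211 kg/m³, cost = 6.300 $/kg
  candidate A: M = 23.9 MN·m per $
  candidate F: M = 4.52 MN·m per $
  candidate Q: M = 2.09 MN·m per $
  candidate W: M = 1.25 MN·m per $
  candidate J: M = 0.275 MN·m per $
  candidate H: M = 0.237 MN·m per $
Candidate A has the largest M.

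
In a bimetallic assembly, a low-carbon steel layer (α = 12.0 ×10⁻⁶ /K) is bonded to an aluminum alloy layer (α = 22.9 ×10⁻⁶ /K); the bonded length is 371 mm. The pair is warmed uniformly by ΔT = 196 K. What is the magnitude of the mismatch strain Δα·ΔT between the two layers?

2.14×10⁻³

Δα = |12.0 − 22.9|×10⁻⁶/K = 10.9×10⁻⁶/K.
Mismatch strain = Δα·ΔT = 10.9×10⁻⁶ × 196.0 = 2.14×10⁻³.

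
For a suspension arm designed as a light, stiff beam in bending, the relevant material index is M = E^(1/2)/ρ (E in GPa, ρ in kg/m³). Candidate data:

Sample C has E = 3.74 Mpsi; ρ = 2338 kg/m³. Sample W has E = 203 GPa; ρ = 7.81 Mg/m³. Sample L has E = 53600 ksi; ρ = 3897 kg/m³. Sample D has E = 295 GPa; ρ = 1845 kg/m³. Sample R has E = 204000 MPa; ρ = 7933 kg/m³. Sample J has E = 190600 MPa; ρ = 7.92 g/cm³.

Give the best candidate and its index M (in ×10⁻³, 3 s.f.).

sample D, M = 9.31×10⁻³

After converting to SI:
  sample C: E = 25.79 GPa, ρ = 2338 kg/m³
  sample W: E = 203.0 GPa, ρ = 7810 kg/m³
  sample L: E = 369.6 GPa, ρ = 3897 kg/m³
  sample D: E = 295.0 GPa, ρ = 1845 kg/m³
  sample R: E = 204.0 GPa, ρ = 7933 kg/m³
  sample J: E = 190.6 GPa, ρ = 7920 kg/m³
  sample D: M = 9.31×10⁻³
  sample L: M = 4.93×10⁻³
  sample C: M = 2.17×10⁻³
  sample W: M = 1.82×10⁻³
  sample R: M = 1.80×10⁻³
  sample J: M = 1.74×10⁻³
Highest index: sample D.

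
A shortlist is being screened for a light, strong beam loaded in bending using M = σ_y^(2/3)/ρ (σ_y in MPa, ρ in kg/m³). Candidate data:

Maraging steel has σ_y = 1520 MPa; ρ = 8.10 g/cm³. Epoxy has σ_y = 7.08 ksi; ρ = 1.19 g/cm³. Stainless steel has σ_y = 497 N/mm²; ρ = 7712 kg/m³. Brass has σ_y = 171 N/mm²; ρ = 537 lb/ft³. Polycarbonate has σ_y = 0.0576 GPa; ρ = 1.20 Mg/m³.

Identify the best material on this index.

maraging steel

Putting every candidate on a common basis:
  maraging steel: σ_y = 1520 MPa, ρ = 8100 kg/m³
  epoxy: σ_y = 48.81 MPa, ρ = 1190 kg/m³
  stainless steel: σ_y = 497.0 MPa, ρ = 7712 kg/m³
  brass: σ_y = 171.0 MPa, ρ = 8602 kg/m³
  polycarbonate: σ_y = 57.60 MPa, ρ = 1200 kg/m³
  maraging steel: M = 16.3×10⁻³
  polycarbonate: M = 12.4×10⁻³
  epoxy: M = 11.2×10⁻³
  stainless steel: M = 8.14×10⁻³
  brass: M = 3.58×10⁻³
Maraging steel has the largest M.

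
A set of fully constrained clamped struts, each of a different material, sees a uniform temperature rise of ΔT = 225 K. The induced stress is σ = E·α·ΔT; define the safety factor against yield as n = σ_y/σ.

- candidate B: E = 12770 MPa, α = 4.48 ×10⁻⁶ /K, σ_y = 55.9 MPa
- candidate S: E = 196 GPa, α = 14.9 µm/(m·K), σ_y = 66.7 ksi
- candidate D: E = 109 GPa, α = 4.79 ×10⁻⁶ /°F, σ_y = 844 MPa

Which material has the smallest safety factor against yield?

candidate S

Per material, after unit conversion:
  candidate B: E = 12.77, α = 4.48, σ_y = 55.90 → σ = 12.9 MPa, n = 4.34
  candidate S: E = 196.0, α = 14.9, σ_y = 459.9 → σ = 657 MPa, n = 0.700
  candidate D: E = 109.0, α = 8.62, σ_y = 844.0 → σ = 211 MPa, n = 3.99
The minimum is candidate S at n = 0.700.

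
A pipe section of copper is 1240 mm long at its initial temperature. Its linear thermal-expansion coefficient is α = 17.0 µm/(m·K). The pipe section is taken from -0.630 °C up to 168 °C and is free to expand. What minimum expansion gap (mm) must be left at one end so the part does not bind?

3.55 mm

ΔT = 168 − (-0.630) = 168.6 K.
ΔL = α·L₀·ΔT = 17.0×10⁻⁶ × 1240 mm × 168.6 K = 3.55 mm.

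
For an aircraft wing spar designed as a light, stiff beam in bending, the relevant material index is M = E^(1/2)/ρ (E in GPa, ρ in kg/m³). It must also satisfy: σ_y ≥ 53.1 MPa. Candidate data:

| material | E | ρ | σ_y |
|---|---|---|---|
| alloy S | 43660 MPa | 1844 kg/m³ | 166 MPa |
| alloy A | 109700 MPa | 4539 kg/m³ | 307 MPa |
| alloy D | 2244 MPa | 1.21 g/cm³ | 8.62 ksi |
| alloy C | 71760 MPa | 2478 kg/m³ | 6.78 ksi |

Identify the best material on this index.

Screen on constraints: σ_y ≥ 53.1 MPa. Survivors: alloy S, alloy A, alloy D.
Normalizing units and computing the index:
  alloy S: E = 43.66 GPa, ρ = 1844 kg/m³
  alloy A: E = 109.7 GPa, ρ = 4539 kg/m³
  alloy D: E = 2.244 GPa, ρ = 1210 kg/m³
  alloy S: M = 3.58×10⁻³
  alloy A: M = 2.31×10⁻³
  alloy D: M = 1.24×10⁻³
The maximum is for alloy S.

alloy S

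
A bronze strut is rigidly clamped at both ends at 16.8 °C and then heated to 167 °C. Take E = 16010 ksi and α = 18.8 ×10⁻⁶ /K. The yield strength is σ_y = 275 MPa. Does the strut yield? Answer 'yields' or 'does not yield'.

E = 16010 ksi = 110.4 GPa.
ΔT = 150.2 K. Constrained thermal stress σ = E·α·ΔT = 110.4×10³ MPa × 18.8×10⁻⁶ × 150.2 = 312 MPa (compressive).
Compare to σ_y = 275 MPa: σ ≥ σ_y, so it yields.

yields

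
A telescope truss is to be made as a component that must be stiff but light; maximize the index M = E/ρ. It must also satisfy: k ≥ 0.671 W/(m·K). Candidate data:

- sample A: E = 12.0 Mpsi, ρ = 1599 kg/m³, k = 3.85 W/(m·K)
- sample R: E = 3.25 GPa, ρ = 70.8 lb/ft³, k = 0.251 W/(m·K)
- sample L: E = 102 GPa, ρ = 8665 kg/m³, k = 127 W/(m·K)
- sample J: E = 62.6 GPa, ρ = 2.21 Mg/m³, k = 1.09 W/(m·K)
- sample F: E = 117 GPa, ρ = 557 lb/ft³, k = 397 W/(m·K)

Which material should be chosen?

Screen on constraints: k ≥ 0.671 W/(m·K). Survivors: sample A, sample L, sample J, sample F.
After converting to SI:
  sample A: E = 82.74 GPa, ρ = 1599 kg/m³
  sample L: E = 102.0 GPa, ρ = 8665 kg/m³
  sample J: E = 62.60 GPa, ρ = 2210 kg/m³
  sample F: E = 117.0 GPa, ρ = 8922 kg/m³
  sample A: M = 51.7 MN·m/kg
  sample J: M = 28.3 MN·m/kg
  sample F: M = 13.1 MN·m/kg
  sample L: M = 11.8 MN·m/kg
Highest index: sample A.

sample A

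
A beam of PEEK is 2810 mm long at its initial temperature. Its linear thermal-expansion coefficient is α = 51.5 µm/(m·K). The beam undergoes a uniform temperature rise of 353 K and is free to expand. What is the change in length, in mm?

51.1 mm

ΔL = α·L₀·ΔT = 51.5×10⁻⁶ × 2810 mm × 353.0 K = 51.1 mm.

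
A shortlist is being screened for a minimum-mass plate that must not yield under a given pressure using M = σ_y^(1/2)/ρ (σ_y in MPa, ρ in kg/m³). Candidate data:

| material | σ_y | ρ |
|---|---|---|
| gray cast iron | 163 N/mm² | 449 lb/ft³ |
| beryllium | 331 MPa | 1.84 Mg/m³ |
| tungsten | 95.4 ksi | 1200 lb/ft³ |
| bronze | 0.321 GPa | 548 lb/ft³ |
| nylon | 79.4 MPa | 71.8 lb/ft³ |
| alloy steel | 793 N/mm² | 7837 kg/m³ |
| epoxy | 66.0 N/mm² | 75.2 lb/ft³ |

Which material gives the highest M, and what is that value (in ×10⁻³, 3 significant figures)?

After converting to SI:
  gray cast iron: σ_y = 163.0 MPa, ρ = 7192 kg/m³
  beryllium: σ_y = 331.0 MPa, ρ = 1840 kg/m³
  tungsten: σ_y = 657.8 MPa, ρ = 19220 kg/m³
  bronze: σ_y = 321.0 MPa, ρ = 8778 kg/m³
  nylon: σ_y = 79.40 MPa, ρ = 1150 kg/m³
  alloy steel: σ_y = 793.0 MPa, ρ = 7837 kg/m³
  epoxy: σ_y = 66.00 MPa, ρ = 1205 kg/m³
  beryllium: M = 9.89×10⁻³
  nylon: M = 7.75×10⁻³
  epoxy: M = 6.74×10⁻³
  alloy steel: M = 3.59×10⁻³
  bronze: M = 2.04×10⁻³
  gray cast iron: M = 1.78×10⁻³
  tungsten: M = 1.33×10⁻³
Beryllium ranks first.

beryllium, M = 9.89×10⁻³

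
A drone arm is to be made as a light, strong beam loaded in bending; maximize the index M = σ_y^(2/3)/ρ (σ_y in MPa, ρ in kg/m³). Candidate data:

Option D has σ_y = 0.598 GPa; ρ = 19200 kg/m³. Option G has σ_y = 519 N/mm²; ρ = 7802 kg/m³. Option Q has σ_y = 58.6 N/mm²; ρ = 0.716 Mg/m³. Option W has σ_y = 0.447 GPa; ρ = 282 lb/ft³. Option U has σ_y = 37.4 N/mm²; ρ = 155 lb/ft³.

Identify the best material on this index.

option Q

After converting to SI:
  option D: σ_y = 598.0 MPa, ρ = 19200 kg/m³
  option G: σ_y = 519.0 MPa, ρ = 7802 kg/m³
  option Q: σ_y = 58.60 MPa, ρ = 716.0 kg/m³
  option W: σ_y = 447.0 MPa, ρ = 4517 kg/m³
  option U: σ_y = 37.40 MPa, ρ = 2483 kg/m³
  option Q: M = 21.1×10⁻³
  option W: M = 12.9×10⁻³
  option G: M = 8.28×10⁻³
  option U: M = 4.50×10⁻³
  option D: M = 3.70×10⁻³
Option Q has the largest M.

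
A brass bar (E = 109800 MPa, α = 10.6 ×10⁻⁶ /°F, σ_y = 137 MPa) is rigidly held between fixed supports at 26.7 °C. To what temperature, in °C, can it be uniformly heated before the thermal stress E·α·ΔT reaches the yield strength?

92.1 °C

E = 109800 MPa = 109.8 GPa.
α = 10.6×10⁻⁶/°F × 9/5 = 19.1×10⁻⁶/K.
E·α·ΔT = 137.0 MPa ⇒ ΔT = 137.0 / (109.8×10³ × 19.1×10⁻⁶) = 65.39 K.
T = 26.7 + 65.39 = 92.09 °C.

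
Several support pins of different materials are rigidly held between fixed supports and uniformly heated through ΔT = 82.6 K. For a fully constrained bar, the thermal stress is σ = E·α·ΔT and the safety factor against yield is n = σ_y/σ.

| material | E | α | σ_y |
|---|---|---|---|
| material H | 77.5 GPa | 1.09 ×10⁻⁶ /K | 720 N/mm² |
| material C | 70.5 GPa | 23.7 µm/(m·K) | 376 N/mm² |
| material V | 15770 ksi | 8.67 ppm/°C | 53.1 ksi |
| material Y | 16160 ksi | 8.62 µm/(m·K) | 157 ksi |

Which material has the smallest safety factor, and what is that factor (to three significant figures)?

Per material, after unit conversion:
  material H: E = 77.50, α = 1.09, σ_y = 720.0 → σ = 6.98 MPa, n = 103
  material C: E = 70.50, α = 23.7, σ_y = 376.0 → σ = 138 MPa, n = 2.72
  material V: E = 108.7, α = 8.67, σ_y = 366.1 → σ = 77.9 MPa, n = 4.70
  material Y: E = 111.4, α = 8.62, σ_y = 1082 → σ = 79.3 MPa, n = 13.6
Material C has the lowest safety factor, n = 2.72.

material C, n = 2.72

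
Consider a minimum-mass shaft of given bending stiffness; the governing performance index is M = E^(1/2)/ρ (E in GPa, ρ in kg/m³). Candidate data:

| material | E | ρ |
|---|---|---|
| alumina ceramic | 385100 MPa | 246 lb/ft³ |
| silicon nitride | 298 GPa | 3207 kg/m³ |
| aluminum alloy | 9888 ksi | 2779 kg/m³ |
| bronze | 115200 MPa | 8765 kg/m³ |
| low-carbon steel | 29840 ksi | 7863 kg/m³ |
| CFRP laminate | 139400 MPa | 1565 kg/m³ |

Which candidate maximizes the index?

In SI units:
  alumina ceramic: E = 385.1 GPa, ρ = 3941 kg/m³
  silicon nitride: E = 298.0 GPa, ρ = 3207 kg/m³
  aluminum alloy: E = 68.18 GPa, ρ = 2779 kg/m³
  bronze: E = 115.2 GPa, ρ = 8765 kg/m³
  low-carbon steel: E = 205.7 GPa, ρ = 7863 kg/m³
  CFRP laminate: E = 139.4 GPa, ρ = 1565 kg/m³
  CFRP laminate: M = 7.54×10⁻³
  silicon nitride: M = 5.38×10⁻³
  alumina ceramic: M = 4.98×10⁻³
  aluminum alloy: M = 2.97×10⁻³
  low-carbon steel: M = 1.82×10⁻³
  bronze: M = 1.22×10⁻³
CFRP laminate ranks first.

CFRP laminate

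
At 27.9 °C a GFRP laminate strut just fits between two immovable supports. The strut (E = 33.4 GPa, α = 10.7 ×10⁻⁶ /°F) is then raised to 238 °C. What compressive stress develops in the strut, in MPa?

135 MPa

α = 10.7×10⁻⁶/°F × 9/5 = 19.3×10⁻⁶/K.
ΔT = 210.1 K. Constrained thermal stress σ = E·α·ΔT = 33.40×10³ MPa × 19.3×10⁻⁶ × 210.1 = 135 MPa (compressive).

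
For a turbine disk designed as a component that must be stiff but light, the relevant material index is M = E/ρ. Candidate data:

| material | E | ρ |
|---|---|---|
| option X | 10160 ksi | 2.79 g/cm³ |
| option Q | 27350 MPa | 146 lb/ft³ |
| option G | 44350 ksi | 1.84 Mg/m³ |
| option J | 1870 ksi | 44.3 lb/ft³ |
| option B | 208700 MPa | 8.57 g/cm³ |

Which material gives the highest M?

option G

Convert each candidate to consistent units, then evaluate M:
  option X: E = 70.05 GPa, ρ = 2790 kg/m³
  option Q: E = 27.35 GPa, ρ = 2339 kg/m³
  option G: E = 305.8 GPa, ρ = 1840 kg/m³
  option J: E = 12.89 GPa, ρ = 709.6 kg/m³
  option B: E = 208.7 GPa, ρ = 8570 kg/m³
  option G: M = 166 MN·m/kg
  option X: M = 25.1 MN·m/kg
  option B: M = 24.4 MN·m/kg
  option J: M = 18.2 MN·m/kg
  option Q: M = 11.7 MN·m/kg
Highest index: option G.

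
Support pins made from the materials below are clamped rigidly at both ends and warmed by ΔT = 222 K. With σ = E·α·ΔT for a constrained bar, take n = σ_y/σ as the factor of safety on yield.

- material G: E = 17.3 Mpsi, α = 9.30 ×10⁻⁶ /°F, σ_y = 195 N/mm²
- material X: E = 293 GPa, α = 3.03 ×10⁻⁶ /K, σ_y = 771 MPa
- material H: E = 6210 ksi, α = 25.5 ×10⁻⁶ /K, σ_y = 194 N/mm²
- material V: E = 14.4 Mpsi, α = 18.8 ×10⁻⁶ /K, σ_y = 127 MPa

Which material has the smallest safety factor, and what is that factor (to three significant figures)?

material V, n = 0.306

Converting E to GPa, α to ×10⁻⁶/K, σ_y to MPa, then σ and n for each:
  material G: E = 119.3, α = 16.7, σ_y = 195.0 → σ = 443 MPa, n = 0.440
  material X: E = 293.0, α = 3.03, σ_y = 771.0 → σ = 197 MPa, n = 3.91
  material H: E = 42.82, α = 25.5, σ_y = 194.0 → σ = 242 MPa, n = 0.800
  material V: E = 99.28, α = 18.8, σ_y = 127.0 → σ = 414 MPa, n = 0.306
Material V has the lowest safety factor, n = 0.306.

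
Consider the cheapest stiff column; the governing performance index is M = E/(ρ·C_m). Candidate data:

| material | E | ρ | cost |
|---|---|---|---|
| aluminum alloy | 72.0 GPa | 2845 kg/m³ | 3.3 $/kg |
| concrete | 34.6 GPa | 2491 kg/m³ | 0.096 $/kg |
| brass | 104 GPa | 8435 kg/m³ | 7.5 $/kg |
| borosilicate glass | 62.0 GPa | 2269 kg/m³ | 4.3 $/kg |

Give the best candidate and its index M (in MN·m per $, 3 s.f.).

concrete, M = 145 MN·m per $

Computing M directly (units already consistent):
  concrete: M = 145 MN·m per $
  aluminum alloy: M = 7.67 MN·m per $
  borosilicate glass: M = 6.35 MN·m per $
  brass: M = 1.64 MN·m per $
Concrete ranks first.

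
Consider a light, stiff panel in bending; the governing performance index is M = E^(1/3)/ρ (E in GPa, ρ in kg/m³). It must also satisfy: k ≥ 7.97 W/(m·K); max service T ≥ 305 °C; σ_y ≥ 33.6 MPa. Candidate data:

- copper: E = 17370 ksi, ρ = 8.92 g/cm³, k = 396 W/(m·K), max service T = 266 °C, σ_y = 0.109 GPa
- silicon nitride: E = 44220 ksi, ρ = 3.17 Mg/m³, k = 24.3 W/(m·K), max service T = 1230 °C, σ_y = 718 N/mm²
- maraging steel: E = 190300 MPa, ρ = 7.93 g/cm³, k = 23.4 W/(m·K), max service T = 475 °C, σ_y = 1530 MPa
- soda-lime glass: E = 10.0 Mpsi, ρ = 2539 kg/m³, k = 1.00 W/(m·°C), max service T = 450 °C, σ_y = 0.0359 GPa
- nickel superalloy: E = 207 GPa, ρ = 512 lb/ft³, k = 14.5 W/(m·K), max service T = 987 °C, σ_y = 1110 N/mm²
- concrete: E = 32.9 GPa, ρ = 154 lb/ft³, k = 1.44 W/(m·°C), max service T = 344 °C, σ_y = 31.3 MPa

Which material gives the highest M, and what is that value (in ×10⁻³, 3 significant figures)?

silicon nitride, M = 2.12×10⁻³

Screen on constraints: k ≥ 7.97 W/(m·K); max service T ≥ 305 °C; σ_y ≥ 33.6 MPa. Survivors: silicon nitride, maraging steel, nickel superalloy.
Putting every candidate on a common basis:
  silicon nitride: E = 304.9 GPa, ρ = 3170 kg/m³
  maraging steel: E = 190.3 GPa, ρ = 7930 kg/m³
  nickel superalloy: E = 207.0 GPa, ρ = 8201 kg/m³
  silicon nitride: M = 2.12×10⁻³
  maraging steel: M = 0.725×10⁻³
  nickel superalloy: M = 0.721×10⁻³
Silicon nitride ranks first.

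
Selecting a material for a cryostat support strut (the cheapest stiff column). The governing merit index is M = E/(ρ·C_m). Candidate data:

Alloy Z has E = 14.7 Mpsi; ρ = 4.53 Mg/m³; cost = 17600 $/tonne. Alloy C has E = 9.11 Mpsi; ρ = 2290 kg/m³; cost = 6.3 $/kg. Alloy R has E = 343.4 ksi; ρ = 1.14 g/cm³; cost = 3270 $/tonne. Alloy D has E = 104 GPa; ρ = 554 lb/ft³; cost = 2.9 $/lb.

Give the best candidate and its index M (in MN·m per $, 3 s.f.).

alloy C, M = 4.35 MN·m per $

Putting every candidate on a common basis:
  alloy Z: E = 101.4 GPa, ρ = 4530 kg/m³, cost = 17.60 $/kg
  alloy C: E = 62.81 GPa, ρ = 2290 kg/m³, cost = 6.300 $/kg
  alloy R: E = 2.368 GPa, ρ = 1140 kg/m³, cost = 3.270 $/kg
  alloy D: E = 104.0 GPa, ρ = 8874 kg/m³, cost = 6.393 $/kg
  alloy C: M = 4.35 MN·m per $
  alloy D: M = 1.83 MN·m per $
  alloy Z: M = 1.27 MN·m per $
  alloy R: M = 0.635 MN·m per $
Alloy C has the largest M.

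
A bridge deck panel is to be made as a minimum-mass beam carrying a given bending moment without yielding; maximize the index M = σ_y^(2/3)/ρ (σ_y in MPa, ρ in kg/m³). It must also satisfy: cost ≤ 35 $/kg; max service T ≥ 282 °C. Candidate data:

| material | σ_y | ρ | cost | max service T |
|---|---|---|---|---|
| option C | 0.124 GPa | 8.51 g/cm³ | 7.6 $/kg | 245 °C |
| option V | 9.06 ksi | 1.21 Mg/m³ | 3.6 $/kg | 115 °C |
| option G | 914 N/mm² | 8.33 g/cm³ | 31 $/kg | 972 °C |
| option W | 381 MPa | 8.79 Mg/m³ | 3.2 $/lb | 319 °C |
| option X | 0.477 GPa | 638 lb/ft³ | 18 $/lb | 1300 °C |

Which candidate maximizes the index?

option G

Screen on constraints: cost ≤ 35 $/kg; max service T ≥ 282 °C. Survivors: option G, option W.
Normalizing units and computing the index:
  option G: σ_y = 914.0 MPa, ρ = 8330 kg/m³
  option W: σ_y = 381.0 MPa, ρ = 8790 kg/m³
  option G: M = 11.3×10⁻³
  option W: M = 5.98×10⁻³
Option G has the largest M.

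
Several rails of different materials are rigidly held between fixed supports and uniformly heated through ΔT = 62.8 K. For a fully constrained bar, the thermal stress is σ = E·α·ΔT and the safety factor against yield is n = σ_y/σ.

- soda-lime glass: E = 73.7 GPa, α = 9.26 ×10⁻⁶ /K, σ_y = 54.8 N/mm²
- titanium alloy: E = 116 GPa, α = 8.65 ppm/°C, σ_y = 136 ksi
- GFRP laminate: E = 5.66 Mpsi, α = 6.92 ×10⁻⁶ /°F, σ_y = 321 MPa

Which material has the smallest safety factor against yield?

soda-lime glass

Converting E to GPa, α to ×10⁻⁶/K, σ_y to MPa, then σ and n for each:
  soda-lime glass: E = 73.70, α = 9.26, σ_y = 54.80 → σ = 42.9 MPa, n = 1.28
  titanium alloy: E = 116.0, α = 8.65, σ_y = 937.7 → σ = 63.0 MPa, n = 14.9
  GFRP laminate: E = 39.02, α = 12.5, σ_y = 321.0 → σ = 30.5 MPa, n = 10.5
Soda-lime glass has the lowest safety factor, n = 1.28.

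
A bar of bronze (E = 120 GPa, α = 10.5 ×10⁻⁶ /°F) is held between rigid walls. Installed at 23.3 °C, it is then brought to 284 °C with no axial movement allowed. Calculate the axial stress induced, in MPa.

591 MPa

α = 10.5×10⁻⁶/°F × 9/5 = 18.9×10⁻⁶/K.
ΔT = 260.7 K. Constrained thermal stress σ = E·α·ΔT = 120.0×10³ MPa × 18.9×10⁻⁶ × 260.7 = 591 MPa (compressive).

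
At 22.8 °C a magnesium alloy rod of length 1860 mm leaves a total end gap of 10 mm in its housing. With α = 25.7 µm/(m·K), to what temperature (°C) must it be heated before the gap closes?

α·L₀·ΔT = 10.0 mm ⇒ ΔT = 10.0 / (25.7×10⁻⁶ × 1860.0) = 209.2 K.
T = 22.8 + 209.2 = 232.0 °C.

232 °C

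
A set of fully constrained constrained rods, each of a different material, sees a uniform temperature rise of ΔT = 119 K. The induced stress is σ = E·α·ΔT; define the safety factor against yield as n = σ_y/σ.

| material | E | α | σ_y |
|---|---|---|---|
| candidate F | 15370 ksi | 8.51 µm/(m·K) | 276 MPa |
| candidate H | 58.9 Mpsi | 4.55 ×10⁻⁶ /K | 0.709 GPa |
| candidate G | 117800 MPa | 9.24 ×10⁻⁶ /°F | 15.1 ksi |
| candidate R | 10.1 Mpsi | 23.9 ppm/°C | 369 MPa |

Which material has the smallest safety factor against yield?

candidate G

Per material, after unit conversion:
  candidate F: E = 106.0, α = 8.51, σ_y = 276.0 → σ = 107 MPa, n = 2.57
  candidate H: E = 406.1, α = 4.55, σ_y = 709.0 → σ = 220 MPa, n = 3.22
  candidate G: E = 117.8, α = 16.6, σ_y = 104.1 → σ = 233 MPa, n = 0.447
  candidate R: E = 69.64, α = 23.9, σ_y = 369.0 → σ = 198 MPa, n = 1.86
Candidate G has the lowest safety factor, n = 0.447.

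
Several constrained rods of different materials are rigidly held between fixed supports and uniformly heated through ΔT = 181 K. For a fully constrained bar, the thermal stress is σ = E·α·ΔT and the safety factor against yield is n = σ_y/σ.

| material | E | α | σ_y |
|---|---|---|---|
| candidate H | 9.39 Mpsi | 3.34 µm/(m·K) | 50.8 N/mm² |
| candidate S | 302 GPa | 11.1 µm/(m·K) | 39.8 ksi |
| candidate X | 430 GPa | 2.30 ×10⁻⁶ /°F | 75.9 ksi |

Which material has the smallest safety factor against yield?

In consistent units (E in GPa, α in ×10⁻⁶/K, σ_y in MPa):
  candidate H: E = 64.74, α = 3.34, σ_y = 50.80 → σ = 39.1 MPa, n = 1.30
  candidate S: E = 302.0, α = 11.1, σ_y = 274.4 → σ = 607 MPa, n = 0.452
  candidate X: E = 430.0, α = 4.14, σ_y = 523.3 → σ = 322 MPa, n = 1.62
Smallest n: candidate S with n = 0.452.

candidate S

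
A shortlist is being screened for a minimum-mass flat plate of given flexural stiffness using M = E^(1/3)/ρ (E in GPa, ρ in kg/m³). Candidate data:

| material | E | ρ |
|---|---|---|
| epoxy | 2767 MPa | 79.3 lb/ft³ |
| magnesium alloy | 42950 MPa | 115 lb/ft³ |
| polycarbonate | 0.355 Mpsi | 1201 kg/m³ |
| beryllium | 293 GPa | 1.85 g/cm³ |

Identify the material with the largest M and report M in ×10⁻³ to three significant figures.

beryllium, M = 3.59×10⁻³

Normalizing units and computing the index:
  epoxy: E = 2.767 GPa, ρ = 1270 kg/m³
  magnesium alloy: E = 42.95 GPa, ρ = 1842 kg/m³
  polycarbonate: E = 2.448 GPa, ρ = 1201 kg/m³
  beryllium: E = 293.0 GPa, ρ = 1850 kg/m³
  beryllium: M = 3.59×10⁻³
  magnesium alloy: M = 1.90×10⁻³
  polycarbonate: M = 1.12×10⁻³
  epoxy: M = 1.11×10⁻³
The maximum is for beryllium.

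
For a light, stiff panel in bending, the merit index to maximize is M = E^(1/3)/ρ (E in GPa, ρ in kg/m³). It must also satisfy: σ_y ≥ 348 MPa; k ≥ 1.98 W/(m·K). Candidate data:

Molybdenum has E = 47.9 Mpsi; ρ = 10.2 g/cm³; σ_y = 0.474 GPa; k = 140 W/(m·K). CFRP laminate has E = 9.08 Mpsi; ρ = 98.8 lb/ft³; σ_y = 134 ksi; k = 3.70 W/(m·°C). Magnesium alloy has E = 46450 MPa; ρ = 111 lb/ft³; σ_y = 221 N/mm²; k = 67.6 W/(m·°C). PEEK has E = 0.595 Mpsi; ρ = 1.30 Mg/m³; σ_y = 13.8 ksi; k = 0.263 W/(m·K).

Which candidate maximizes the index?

Screen on constraints: σ_y ≥ 348 MPa; k ≥ 1.98 W/(m·K). Survivors: molybdenum, CFRP laminate.
Putting every candidate on a common basis:
  molybdenum: E = 330.3 GPa, ρ = 10200 kg/m³
  CFRP laminate: E = 62.60 GPa, ρ = 1583 kg/m³
  CFRP laminate: M = 2.51×10⁻³
  molybdenum: M = 0.678×10⁻³
The maximum is for CFRP laminate.

CFRP laminate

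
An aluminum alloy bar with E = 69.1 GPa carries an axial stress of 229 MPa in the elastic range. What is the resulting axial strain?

3.31×10⁻³

ε = σ/E = 229 / 69100 = 3.31×10⁻³.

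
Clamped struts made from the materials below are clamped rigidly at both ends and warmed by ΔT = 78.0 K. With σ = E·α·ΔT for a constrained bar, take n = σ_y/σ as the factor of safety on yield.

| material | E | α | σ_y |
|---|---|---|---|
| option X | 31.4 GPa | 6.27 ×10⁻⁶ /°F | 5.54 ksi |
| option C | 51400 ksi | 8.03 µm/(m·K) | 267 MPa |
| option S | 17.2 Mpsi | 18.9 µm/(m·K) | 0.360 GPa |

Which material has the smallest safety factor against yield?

option C

Per material, after unit conversion:
  option X: E = 31.40, α = 11.3, σ_y = 38.20 → σ = 27.6 MPa, n = 1.38
  option C: E = 354.4, α = 8.03, σ_y = 267.0 → σ = 222 MPa, n = 1.20
  option S: E = 118.6, α = 18.9, σ_y = 360.0 → σ = 175 MPa, n = 2.06
The minimum is option C at n = 1.20.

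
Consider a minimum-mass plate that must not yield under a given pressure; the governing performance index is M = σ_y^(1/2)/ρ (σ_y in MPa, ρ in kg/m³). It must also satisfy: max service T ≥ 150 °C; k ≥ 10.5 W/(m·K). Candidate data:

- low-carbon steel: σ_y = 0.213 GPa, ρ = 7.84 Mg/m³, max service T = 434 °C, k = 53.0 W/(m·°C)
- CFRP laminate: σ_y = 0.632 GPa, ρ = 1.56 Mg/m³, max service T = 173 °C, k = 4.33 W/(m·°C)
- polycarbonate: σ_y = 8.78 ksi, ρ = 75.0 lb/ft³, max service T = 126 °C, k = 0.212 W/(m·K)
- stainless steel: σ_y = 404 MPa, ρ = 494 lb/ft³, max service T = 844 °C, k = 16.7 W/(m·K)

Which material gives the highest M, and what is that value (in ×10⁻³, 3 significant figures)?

Screen on constraints: max service T ≥ 150 °C; k ≥ 10.5 W/(m·K). Survivors: low-carbon steel, stainless steel.
In SI units:
  low-carbon steel: σ_y = 213.0 MPa, ρ = 7840 kg/m³
  stainless steel: σ_y = 404.0 MPa, ρ = 7913 kg/m³
  stainless steel: M = 2.54×10⁻³
  low-carbon steel: M = 1.86×10⁻³
Stainless steel ranks first.

stainless steel, M = 2.54×10⁻³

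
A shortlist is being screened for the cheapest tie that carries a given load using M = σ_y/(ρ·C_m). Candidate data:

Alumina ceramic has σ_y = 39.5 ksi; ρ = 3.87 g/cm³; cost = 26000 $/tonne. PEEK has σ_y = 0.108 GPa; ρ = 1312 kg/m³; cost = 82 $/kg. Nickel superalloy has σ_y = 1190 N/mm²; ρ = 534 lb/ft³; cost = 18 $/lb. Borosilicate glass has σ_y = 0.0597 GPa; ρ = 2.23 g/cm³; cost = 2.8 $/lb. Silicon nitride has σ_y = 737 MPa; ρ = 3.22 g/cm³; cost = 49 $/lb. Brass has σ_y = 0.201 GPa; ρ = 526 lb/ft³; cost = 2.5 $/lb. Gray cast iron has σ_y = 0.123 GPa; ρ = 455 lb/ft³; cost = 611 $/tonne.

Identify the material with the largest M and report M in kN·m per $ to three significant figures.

gray cast iron, M = 27.6 kN·m per $

Convert each candidate to consistent units, then evaluate M:
  alumina ceramic: σ_y = 272.3 MPa, ρ = 3870 kg/m³, cost = 26.00 $/kg
  PEEK: σ_y = 108.0 MPa, ρ = 1312 kg/m³, cost = 82.00 $/kg
  nickel superalloy: σ_y = 1190 MPa, ρ = 8554 kg/m³, cost = 39.68 $/kg
  borosilicate glass: σ_y = 59.70 MPa, ρ = 2230 kg/m³, cost = 6.173 $/kg
  silicon nitride: σ_y = 737.0 MPa, ρ = 3220 kg/m³, cost = 108.0 $/kg
  brass: σ_y = 201.0 MPa, ρ = 8426 kg/m³, cost = 5.511 $/kg
  gray cast iron: σ_y = 123.0 MPa, ρ = 7288 kg/m³, cost = 0.6110 $/kg
  gray cast iron: M = 27.6 kN·m per $
  borosilicate glass: M = 4.34 kN·m per $
  brass: M = 4.33 kN·m per $
  nickel superalloy: M = 3.51 kN·m per $
  alumina ceramic: M = 2.71 kN·m per $
  silicon nitride: M = 2.12 kN·m per $
  PEEK: M = 1.00 kN·m per $
The maximum is for gray cast iron.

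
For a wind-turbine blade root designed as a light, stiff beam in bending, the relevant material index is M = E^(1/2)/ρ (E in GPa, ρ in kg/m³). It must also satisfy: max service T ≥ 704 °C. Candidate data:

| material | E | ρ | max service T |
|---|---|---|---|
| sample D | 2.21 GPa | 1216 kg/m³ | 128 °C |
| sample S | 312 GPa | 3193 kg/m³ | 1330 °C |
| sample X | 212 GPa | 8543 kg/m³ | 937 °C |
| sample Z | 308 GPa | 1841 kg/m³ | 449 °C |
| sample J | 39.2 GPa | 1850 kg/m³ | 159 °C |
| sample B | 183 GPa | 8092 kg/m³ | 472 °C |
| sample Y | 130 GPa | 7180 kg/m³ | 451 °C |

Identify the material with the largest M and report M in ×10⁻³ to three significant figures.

sample S, M = 5.53×10⁻³

Screen on constraints: max service T ≥ 704 °C. Survivors: sample S, sample X.
Per-candidate index values:
  sample S: M = 5.53×10⁻³
  sample X: M = 1.70×10⁻³
Sample S has the largest M.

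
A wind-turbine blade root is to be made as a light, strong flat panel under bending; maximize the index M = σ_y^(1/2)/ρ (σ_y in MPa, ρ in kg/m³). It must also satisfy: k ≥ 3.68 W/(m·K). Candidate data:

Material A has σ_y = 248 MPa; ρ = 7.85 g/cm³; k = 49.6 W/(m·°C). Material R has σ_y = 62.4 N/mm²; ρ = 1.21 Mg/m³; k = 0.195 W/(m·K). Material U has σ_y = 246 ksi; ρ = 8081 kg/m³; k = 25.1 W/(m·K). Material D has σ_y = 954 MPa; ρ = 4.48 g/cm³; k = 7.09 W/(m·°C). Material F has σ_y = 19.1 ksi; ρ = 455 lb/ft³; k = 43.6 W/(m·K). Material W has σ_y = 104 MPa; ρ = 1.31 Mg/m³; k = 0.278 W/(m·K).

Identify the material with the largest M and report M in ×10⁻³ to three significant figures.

material D, M = 6.89×10⁻³

Screen on constraints: k ≥ 3.68 W/(m·K). Survivors: material A, material U, material D, material F.
In SI units:
  material A: σ_y = 248.0 MPa, ρ = 7850 kg/m³
  material U: σ_y = 1696 MPa, ρ = 8081 kg/m³
  material D: σ_y = 954.0 MPa, ρ = 4480 kg/m³
  material F: σ_y = 131.7 MPa, ρ = 7288 kg/m³
  material D: M = 6.89×10⁻³
  material U: M = 5.10×10⁻³
  material A: M = 2.01×10⁻³
  material F: M = 1.57×10⁻³
Material D has the largest M.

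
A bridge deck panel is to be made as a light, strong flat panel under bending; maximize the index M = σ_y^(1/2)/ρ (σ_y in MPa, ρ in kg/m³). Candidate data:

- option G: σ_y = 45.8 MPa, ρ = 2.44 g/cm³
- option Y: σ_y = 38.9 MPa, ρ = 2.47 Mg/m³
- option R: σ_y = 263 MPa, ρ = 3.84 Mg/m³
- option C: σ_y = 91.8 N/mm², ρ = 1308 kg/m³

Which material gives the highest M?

option C

After converting to SI:
  option G: σ_y = 45.80 MPa, ρ = 2440 kg/m³
  option Y: σ_y = 38.90 MPa, ρ = 2470 kg/m³
  option R: σ_y = 263.0 MPa, ρ = 3840 kg/m³
  option C: σ_y = 91.80 MPa, ρ = 1308 kg/m³
  option C: M = 7.33×10⁻³
  option R: M = 4.22×10⁻³
  option G: M = 2.77×10⁻³
  option Y: M = 2.53×10⁻³
The maximum is for option C.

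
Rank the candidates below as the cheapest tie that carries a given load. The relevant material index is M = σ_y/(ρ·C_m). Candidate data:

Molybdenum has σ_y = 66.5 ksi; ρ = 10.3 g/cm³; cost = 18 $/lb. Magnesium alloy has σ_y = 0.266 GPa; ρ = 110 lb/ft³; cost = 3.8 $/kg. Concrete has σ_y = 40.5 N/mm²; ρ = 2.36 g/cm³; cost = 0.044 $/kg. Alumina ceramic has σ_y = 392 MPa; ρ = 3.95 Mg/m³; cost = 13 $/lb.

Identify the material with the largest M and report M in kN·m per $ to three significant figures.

concrete, M = 390 kN·m per $

Convert each candidate to consistent units, then evaluate M:
  molybdenum: σ_y = 458.5 MPa, ρ = 10300 kg/m³, cost = 39.68 $/kg
  magnesium alloy: σ_y = 266.0 MPa, ρ = 1762 kg/m³, cost = 3.800 $/kg
  concrete: σ_y = 40.50 MPa, ρ = 2360 kg/m³, cost = 0.04400 $/kg
  alumina ceramic: σ_y = 392.0 MPa, ρ = 3950 kg/m³, cost = 28.66 $/kg
  concrete: M = 390 kN·m per $
  magnesium alloy: M = 39.7 kN·m per $
  alumina ceramic: M = 3.46 kN·m per $
  molybdenum: M = 1.12 kN·m per $
Concrete ranks first.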